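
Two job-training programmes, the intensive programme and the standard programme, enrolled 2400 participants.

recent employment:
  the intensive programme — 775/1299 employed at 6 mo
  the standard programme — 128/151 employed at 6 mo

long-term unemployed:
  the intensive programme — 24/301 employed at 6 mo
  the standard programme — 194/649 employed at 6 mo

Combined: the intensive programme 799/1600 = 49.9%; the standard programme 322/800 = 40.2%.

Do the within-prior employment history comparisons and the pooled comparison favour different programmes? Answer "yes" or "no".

Within each prior employment history level (recent employment 59.7% vs 84.8%; long-term unemployed 8.0% vs 29.9%), the standard programme has the higher rate every time. Pooled: 49.9% vs 40.2% — the intensive programme has the higher rate overall. The two comparisons disagree.

yes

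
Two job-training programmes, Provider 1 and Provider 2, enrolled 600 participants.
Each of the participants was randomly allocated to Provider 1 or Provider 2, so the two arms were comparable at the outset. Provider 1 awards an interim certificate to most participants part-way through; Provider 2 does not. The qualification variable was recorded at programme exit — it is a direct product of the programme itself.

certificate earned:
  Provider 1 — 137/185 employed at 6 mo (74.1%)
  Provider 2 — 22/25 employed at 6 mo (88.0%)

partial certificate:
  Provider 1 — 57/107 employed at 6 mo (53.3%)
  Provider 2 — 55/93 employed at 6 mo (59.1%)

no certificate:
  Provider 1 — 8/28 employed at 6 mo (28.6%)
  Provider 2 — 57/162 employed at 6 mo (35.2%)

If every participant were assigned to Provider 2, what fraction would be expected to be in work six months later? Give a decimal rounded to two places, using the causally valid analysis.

Qualification attained during the programme lies on the pathway programme → qualification attained during the programme → outcome, so adjusting for it blocks the indirect effect. For the total causal effect of programme, use the unadjusted pooled rates.
So P(outcome | do(Provider 2)) is just the pooled rate for Provider 2: 134/280 = 0.479.

0.48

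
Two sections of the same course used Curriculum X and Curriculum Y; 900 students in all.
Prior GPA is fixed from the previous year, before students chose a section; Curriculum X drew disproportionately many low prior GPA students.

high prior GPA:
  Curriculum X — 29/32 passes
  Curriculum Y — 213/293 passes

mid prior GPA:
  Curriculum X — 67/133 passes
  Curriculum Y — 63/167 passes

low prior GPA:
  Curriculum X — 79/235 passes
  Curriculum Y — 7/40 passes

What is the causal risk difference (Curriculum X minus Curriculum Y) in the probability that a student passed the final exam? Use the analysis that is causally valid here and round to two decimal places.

+0.16

Prior GPA band is set before the teaching method has any effect — it is not caused by the teaching method — and it independently drives the outcome. That makes it a confounder, so the causal comparison is within prior GPA band levels.
Adjusting over the population distribution of prior GPA band: 0.361·(0.906−0.727) + 0.333·(0.504−0.377) + 0.306·(0.336−0.175) = +0.156.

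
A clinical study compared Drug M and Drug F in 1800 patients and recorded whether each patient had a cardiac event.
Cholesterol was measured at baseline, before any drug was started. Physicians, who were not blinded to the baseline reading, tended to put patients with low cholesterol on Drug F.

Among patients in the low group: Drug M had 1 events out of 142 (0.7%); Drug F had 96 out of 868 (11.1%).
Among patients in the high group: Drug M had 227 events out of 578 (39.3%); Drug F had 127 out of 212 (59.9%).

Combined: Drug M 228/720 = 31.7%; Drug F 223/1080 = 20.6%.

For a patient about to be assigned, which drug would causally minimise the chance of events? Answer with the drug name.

Drug M

Within every cholesterol level Drug M has the lower rate, yet pooled Drug F does — Simpson's reversal.
Since cholesterol is a pre-existing factor (not a product of the drug) and it affects the outcome on its own, it is a confounder. The stratified rates, not the pooled rate, identify the causal effect.
Within each level — low: 0.7% vs 11.1%; high: 39.3% vs 59.9% — Drug M is lower every time.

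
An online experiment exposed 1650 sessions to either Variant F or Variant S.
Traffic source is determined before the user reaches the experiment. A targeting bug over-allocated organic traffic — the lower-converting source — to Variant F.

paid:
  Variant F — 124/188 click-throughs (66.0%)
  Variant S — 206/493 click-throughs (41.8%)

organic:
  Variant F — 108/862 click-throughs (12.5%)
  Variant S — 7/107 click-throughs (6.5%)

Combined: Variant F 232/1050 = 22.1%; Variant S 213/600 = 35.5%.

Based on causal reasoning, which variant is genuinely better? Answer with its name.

The traffic source-specific comparison favours Variant F throughout, but the pooled figures favour Variant S. The question is whether to condition on traffic source.
Nothing the variant does changes traffic source; the imbalance is an allocation artefact. With traffic source also predicting the outcome, the pooled figure is confounded, and the within-stratum comparison is the causal one.
Within each level — paid: 66.0% vs 41.8%; organic: 12.5% vs 6.5% — Variant F is higher every time.

Variant F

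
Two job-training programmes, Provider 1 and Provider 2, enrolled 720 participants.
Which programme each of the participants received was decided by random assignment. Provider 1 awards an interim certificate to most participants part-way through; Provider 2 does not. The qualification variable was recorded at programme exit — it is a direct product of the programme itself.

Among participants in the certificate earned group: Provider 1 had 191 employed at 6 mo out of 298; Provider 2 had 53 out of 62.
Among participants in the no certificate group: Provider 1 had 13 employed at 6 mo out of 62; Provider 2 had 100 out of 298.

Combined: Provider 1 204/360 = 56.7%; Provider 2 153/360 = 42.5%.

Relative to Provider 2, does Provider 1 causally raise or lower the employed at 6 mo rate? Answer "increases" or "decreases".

Stratifying would compare programmes among participants the programmes themselves sorted into qualification attained during the programme groups — a form of selection on an intermediate. The unconditioned pooled rates give the total causal effect.
Pooled: Provider 1 56.7% vs Provider 2 42.5%; Provider 1 is higher overall.

increases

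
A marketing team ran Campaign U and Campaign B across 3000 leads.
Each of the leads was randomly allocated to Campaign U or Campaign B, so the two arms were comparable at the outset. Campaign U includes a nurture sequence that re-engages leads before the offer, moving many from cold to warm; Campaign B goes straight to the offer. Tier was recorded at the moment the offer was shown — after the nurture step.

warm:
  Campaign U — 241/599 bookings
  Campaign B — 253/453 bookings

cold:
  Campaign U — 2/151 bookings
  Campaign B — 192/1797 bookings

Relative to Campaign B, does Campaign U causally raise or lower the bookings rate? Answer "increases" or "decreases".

increases

Engagement tier lies on the pathway campaign → engagement tier → outcome, so adjusting for it blocks the indirect effect. For the total causal effect of campaign, use the unadjusted pooled rates.
Pooled: Campaign U 32.4% vs Campaign B 19.8%; Campaign U is higher overall.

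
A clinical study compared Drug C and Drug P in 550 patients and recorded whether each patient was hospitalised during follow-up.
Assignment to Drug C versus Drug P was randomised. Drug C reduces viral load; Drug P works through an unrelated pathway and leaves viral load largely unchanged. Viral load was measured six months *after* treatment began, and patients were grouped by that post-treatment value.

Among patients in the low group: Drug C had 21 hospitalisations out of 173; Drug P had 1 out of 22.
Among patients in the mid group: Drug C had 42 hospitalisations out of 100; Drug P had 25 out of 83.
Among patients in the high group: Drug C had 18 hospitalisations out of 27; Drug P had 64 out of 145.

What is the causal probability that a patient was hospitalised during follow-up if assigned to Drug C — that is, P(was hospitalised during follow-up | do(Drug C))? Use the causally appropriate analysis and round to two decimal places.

0.27

Because the drug influences viral load, viral load is a post-treatment mediator, not a confounder. Stratifying on it would bias the estimate; the causal effect is the crude pooled difference.
So P(outcome | do(Drug C)) is just the pooled rate for Drug C: 81/300 = 0.270.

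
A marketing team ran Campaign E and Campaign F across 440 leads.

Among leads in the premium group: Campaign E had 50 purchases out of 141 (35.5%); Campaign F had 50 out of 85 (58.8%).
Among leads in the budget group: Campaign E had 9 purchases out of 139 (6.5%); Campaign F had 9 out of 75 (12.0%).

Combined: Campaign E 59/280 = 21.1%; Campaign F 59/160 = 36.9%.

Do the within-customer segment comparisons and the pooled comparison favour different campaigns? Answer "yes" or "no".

Within each customer segment level (premium 35.5% vs 58.8%; budget 6.5% vs 12.0%), Campaign F has the higher rate every time. Pooled: 21.1% vs 36.9% — Campaign F has the higher rate overall. They agree.

no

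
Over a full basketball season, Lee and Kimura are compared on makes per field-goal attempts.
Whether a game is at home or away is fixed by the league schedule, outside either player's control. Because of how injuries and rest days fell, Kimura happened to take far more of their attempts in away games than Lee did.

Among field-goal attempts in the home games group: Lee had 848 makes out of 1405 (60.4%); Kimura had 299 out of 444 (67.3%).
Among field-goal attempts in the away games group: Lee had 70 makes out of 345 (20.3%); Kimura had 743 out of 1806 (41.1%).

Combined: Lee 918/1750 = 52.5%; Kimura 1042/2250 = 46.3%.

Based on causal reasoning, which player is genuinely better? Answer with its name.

The imbalance in game venue arose from how field-goal attempts were allocated, not from anything the player did; and game venue independently affects the outcome. The pooled gap is confounded — condition on game venue.
Within each level — home games: 60.4% vs 67.3%; away games: 20.3% vs 41.1% — Kimura is higher every time.

Kimura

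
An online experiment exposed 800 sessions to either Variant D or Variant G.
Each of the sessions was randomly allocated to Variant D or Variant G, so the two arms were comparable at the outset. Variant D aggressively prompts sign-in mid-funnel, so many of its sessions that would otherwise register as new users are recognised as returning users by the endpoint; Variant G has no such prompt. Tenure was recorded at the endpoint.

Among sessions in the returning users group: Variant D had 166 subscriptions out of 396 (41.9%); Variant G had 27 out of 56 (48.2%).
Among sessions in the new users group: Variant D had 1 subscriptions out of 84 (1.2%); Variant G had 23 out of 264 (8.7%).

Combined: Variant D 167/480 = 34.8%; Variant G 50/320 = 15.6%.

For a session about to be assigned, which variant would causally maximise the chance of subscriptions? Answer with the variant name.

Stratifying would compare variants among sessions the variants themselves sorted into user tenure groups — a form of selection on an intermediate. The unconditioned pooled rates give the total causal effect.
Pooled: Variant D 34.8% vs Variant G 15.6%; Variant D is higher overall.

Variant D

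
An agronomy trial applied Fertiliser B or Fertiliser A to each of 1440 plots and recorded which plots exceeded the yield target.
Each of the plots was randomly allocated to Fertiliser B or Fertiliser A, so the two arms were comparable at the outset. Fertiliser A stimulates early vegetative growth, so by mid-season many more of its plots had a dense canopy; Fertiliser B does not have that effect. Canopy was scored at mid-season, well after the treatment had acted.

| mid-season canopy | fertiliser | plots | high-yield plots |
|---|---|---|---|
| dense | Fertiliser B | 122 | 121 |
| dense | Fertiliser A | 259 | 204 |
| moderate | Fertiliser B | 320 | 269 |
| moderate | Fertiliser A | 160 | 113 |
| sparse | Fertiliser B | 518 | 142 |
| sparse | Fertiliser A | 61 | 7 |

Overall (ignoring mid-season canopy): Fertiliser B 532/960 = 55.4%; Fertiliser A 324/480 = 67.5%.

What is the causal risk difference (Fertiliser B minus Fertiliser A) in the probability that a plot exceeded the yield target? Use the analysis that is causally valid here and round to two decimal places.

The mid-season canopy-specific comparison favours Fertiliser B throughout, but the pooled figures favour Fertiliser A. The question is whether to condition on mid-season canopy.
The distribution of mid-season canopy is itself part of what the fertiliser does — it is an intermediate outcome. Holding it fixed would remove that part of the effect; the total effect is the pooled difference.
The causal difference is the pooled difference: 0.554 − 0.675 = -0.121.

-0.12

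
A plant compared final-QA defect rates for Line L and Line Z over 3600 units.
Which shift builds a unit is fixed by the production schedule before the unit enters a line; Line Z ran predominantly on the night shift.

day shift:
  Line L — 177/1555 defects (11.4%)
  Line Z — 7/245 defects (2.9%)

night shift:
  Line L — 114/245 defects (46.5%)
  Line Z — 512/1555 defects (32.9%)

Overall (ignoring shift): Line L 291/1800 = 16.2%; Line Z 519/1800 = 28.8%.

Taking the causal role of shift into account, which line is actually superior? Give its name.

The shift-specific comparison favours Line Z throughout, but the pooled figures favour Line L. The question is whether to condition on shift.
Since shift is a pre-existing factor (not a product of the line) and it affects the outcome on its own, it is a confounder. The stratified rates, not the pooled rate, identify the causal effect.
Within each level — day shift: 11.4% vs 2.9%; night shift: 46.5% vs 32.9% — Line Z is lower every time.

Line Z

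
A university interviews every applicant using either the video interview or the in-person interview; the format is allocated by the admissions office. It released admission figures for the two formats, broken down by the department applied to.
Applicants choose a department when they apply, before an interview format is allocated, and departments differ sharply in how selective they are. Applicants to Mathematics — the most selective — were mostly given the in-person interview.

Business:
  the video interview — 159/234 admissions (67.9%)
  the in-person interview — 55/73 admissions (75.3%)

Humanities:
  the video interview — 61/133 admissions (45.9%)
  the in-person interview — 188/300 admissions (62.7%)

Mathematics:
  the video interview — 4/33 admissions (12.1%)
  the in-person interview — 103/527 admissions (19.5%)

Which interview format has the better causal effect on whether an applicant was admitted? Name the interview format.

The department-specific comparison favours the in-person interview throughout, but the pooled figures favour the video interview. The question is whether to condition on department.
The imbalance in department arose from how applicants were allocated, not from anything the interview format did; and department independently affects the outcome. The pooled gap is confounded — condition on department.
Within each level — Business: 67.9% vs 75.3%; Humanities: 45.9% vs 62.7%; Mathematics: 12.1% vs 19.5% — the in-person interview is higher every time.

the in-person interview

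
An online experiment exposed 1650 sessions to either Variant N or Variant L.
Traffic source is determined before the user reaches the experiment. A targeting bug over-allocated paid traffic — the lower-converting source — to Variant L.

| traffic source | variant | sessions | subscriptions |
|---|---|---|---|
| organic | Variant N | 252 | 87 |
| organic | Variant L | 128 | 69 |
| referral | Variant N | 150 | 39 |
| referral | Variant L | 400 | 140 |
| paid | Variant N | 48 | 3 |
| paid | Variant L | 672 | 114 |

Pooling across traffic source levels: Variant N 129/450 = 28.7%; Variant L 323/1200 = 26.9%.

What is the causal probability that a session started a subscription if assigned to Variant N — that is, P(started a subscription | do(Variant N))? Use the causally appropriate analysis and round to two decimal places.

Traffic source is set before the variant has any effect — it is not caused by the variant — and it independently drives the outcome. That makes it a confounder, so the causal comparison is within traffic source levels.
Standardising Variant N to the population traffic source mix: 0.230·87/252 + 0.333·39/150 + 0.436·3/48 = 0.193.

0.19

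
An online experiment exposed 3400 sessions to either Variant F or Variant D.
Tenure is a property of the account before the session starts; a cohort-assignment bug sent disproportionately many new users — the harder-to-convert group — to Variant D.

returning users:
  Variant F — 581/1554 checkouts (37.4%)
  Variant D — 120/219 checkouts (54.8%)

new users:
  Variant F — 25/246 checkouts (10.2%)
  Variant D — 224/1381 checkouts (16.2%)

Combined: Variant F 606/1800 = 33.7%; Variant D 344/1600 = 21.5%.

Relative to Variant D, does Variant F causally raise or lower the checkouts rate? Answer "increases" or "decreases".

decreases

Variant D is higher inside every user tenure stratum but Variant F is higher in aggregate. Whether to stratify depends on how user tenure relates to the variant.
Here user tenure is a common cause — it drives both which variant a case falls under and the outcome. The crude comparison mixes populations; the stratum-specific rates are the causally relevant ones.
Within each level — returning users: 37.4% vs 54.8%; new users: 10.2% vs 16.2% — Variant D is higher every time.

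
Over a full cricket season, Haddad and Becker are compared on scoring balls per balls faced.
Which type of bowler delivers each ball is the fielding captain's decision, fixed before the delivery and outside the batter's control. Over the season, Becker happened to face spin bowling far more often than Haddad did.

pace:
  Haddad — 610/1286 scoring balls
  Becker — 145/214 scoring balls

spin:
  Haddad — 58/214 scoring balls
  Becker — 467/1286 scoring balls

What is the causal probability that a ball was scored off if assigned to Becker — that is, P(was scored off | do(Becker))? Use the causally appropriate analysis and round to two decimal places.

The stratified and pooled comparisons disagree (Becker wins within each bowling type; Haddad wins overall), so the answer turns on the causal role of bowling type.
Bowling type satisfies the back-door criterion: it is not a descendant of the player, and it blocks the spurious path from player to outcome. Adjusting for it (i.e., using the within-bowling type rates) gives the causal effect.
Standardising Becker to the population bowling type mix: 0.500·145/214 + 0.500·467/1286 = 0.520.

0.52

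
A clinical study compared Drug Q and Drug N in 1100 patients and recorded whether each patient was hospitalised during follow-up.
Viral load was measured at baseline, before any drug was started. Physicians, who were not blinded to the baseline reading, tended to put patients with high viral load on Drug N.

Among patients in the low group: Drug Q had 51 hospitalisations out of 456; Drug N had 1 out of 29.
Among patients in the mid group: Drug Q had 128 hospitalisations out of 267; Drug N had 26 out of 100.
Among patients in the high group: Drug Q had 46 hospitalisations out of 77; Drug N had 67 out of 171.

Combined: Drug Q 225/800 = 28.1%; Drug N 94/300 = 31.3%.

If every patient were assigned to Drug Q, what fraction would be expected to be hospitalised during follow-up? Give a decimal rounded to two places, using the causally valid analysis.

The imbalance in viral load arose from how patients were allocated, not from anything the drug did; and viral load independently affects the outcome. The pooled gap is confounded — condition on viral load.
Standardising Drug Q to the population viral load mix: 0.441·51/456 + 0.334·128/267 + 0.225·46/77 = 0.344.

0.34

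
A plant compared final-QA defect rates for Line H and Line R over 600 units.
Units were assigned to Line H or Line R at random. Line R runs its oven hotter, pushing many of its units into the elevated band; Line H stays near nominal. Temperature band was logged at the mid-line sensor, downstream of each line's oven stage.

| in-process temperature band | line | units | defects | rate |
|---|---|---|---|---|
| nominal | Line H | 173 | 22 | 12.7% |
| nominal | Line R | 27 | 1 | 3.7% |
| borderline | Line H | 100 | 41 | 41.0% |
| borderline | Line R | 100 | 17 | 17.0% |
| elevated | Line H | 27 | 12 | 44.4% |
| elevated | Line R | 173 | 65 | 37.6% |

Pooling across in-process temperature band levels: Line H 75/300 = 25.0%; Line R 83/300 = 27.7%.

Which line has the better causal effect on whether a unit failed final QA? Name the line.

Line H

Stratifying would compare lines among units the lines themselves sorted into in-process temperature band groups — a form of selection on an intermediate. The unconditioned pooled rates give the total causal effect.
Pooled: Line H 25.0% vs Line R 27.7%; Line H is lower overall.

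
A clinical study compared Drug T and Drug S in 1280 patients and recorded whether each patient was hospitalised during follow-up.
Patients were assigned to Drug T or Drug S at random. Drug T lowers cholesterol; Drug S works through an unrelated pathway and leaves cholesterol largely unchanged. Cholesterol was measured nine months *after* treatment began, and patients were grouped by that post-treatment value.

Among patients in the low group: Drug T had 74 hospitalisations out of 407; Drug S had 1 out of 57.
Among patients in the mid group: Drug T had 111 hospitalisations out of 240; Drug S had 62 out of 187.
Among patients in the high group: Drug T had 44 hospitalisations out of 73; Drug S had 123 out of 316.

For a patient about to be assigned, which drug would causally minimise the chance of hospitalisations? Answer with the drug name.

The distribution of cholesterol is itself part of what the drug does — it is an intermediate outcome. Holding it fixed would remove that part of the effect; the total effect is the pooled difference.
Pooled: Drug T 31.8% vs Drug S 33.2%; Drug T is lower overall.

Drug T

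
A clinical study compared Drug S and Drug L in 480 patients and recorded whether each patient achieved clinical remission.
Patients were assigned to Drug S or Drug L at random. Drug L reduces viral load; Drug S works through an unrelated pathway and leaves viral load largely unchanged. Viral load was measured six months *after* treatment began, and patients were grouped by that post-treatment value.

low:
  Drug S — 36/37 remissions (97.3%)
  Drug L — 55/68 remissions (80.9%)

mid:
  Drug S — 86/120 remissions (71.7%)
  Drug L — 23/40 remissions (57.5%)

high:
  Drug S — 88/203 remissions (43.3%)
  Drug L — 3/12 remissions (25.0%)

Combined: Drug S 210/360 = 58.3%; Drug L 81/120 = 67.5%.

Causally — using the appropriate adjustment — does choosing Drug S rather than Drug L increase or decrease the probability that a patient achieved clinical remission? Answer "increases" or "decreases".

decreases

Viral load is downstream of the drug. One should not condition on a consequence of treatment, so the overall rates are the right comparison.
Pooled: Drug S 58.3% vs Drug L 67.5%; Drug L is higher overall.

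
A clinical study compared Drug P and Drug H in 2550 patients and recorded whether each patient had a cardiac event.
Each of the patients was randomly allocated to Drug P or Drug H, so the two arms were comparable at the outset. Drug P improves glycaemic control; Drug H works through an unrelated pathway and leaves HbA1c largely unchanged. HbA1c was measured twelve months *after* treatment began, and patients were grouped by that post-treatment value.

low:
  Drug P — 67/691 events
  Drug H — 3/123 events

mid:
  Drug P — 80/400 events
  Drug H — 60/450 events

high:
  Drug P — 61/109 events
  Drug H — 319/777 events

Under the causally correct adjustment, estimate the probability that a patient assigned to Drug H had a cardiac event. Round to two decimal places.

0.28

Drug H is lower inside every HbA1c stratum but Drug P is lower in aggregate. Whether to stratify depends on how HbA1c relates to the drug.
HbA1c here is a post-treatment variable shaped by the drug; conditioning on it would introduce bias rather than remove it. The overall comparison is the causal one.
So P(outcome | do(Drug H)) is just the pooled rate for Drug H: 382/1350 = 0.283.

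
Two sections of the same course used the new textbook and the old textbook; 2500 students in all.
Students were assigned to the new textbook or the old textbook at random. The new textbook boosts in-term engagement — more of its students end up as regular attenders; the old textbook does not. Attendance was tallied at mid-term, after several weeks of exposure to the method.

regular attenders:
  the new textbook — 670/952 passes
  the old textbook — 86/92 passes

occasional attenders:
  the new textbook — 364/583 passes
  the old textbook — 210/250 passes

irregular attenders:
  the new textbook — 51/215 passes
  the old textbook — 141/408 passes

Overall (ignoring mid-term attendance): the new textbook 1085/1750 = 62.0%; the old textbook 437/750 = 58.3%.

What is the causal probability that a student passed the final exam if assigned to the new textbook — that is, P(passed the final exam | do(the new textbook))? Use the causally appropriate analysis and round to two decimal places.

0.62

The mid-term attendance-specific comparison favours the old textbook throughout, but the pooled figures favour the new textbook. The question is whether to condition on mid-term attendance.
The distribution of mid-term attendance is itself part of what the teaching method does — it is an intermediate outcome. Holding it fixed would remove that part of the effect; the total effect is the pooled difference.
So P(outcome | do(the new textbook)) is just the pooled rate for the new textbook: 1085/1750 = 0.620.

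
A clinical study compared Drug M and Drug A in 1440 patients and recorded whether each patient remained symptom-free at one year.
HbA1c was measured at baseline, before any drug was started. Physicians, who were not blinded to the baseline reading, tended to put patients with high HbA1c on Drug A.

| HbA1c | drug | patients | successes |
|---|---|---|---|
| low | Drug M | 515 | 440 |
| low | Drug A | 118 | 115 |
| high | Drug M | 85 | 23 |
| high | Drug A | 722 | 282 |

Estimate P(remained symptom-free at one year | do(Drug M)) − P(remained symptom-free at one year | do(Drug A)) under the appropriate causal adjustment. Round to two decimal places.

-0.12

The HbA1c-specific comparison favours Drug A throughout, but the pooled figures favour Drug M. The question is whether to condition on HbA1c.
Since HbA1c is a pre-existing factor (not a product of the drug) and it affects the outcome on its own, it is a confounder. The stratified rates, not the pooled rate, identify the causal effect.
Adjusting over the population distribution of HbA1c: 0.440·(0.854−0.975) + 0.560·(0.271−0.391) = -0.120.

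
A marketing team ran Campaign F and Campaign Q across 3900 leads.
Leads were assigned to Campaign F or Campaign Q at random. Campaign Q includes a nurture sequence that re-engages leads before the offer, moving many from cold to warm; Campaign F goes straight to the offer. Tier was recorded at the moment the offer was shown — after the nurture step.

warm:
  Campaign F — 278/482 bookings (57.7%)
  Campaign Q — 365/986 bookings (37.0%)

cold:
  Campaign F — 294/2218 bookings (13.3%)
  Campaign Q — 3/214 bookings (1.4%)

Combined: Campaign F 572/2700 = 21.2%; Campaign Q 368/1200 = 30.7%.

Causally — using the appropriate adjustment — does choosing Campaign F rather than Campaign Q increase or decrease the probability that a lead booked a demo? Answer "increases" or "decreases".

Within every engagement tier level Campaign F has the higher rate, yet pooled Campaign Q does — Simpson's reversal.
Engagement tier is downstream of the campaign. One should not condition on a consequence of treatment, so the overall rates are the right comparison.
Pooled: Campaign F 21.2% vs Campaign Q 30.7%; Campaign Q is higher overall.

decreases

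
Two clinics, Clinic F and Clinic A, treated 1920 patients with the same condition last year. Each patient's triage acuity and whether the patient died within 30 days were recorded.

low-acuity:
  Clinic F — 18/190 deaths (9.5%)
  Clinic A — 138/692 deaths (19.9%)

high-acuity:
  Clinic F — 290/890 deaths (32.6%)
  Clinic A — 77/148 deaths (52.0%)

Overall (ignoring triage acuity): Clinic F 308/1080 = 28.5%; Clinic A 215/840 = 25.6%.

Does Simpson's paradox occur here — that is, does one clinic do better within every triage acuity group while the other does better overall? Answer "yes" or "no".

Within each triage acuity level (low-acuity 9.5% vs 19.9%; high-acuity 32.6% vs 52.0%), Clinic F has the lower rate every time. Pooled: 28.5% vs 25.6% — Clinic A has the lower rate overall. The two comparisons disagree.

yes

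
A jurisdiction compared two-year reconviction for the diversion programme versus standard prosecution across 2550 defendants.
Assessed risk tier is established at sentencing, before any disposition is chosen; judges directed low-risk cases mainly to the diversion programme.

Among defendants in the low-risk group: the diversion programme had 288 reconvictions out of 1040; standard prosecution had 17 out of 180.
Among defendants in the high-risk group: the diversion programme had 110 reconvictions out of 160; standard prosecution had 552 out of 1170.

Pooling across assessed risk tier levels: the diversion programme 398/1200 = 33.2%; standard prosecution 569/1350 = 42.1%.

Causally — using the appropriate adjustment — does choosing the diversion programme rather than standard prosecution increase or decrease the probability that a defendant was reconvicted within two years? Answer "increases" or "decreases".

increases

The assessed risk tier-specific comparison favours standard prosecution throughout, but the pooled figures favour the diversion programme. The question is whether to condition on assessed risk tier.
Nothing the disposition does changes assessed risk tier; the imbalance is an allocation artefact. With assessed risk tier also predicting the outcome, the pooled figure is confounded, and the within-stratum comparison is the causal one.
Within each level — low-risk: 27.7% vs 9.4%; high-risk: 68.8% vs 47.2% — standard prosecution is lower every time.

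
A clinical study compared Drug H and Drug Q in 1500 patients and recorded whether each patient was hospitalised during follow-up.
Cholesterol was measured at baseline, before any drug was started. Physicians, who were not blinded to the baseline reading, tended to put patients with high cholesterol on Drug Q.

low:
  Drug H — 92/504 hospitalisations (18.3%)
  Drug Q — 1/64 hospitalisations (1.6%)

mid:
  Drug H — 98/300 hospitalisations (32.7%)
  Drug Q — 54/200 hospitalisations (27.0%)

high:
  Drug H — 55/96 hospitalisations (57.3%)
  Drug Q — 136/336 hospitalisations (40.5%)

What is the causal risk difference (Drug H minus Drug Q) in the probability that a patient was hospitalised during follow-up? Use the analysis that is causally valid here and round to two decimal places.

Cholesterol satisfies the back-door criterion: it is not a descendant of the drug, and it blocks the spurious path from drug to outcome. Adjusting for it (i.e., using the within-cholesterol rates) gives the causal effect.
Adjusting over the population distribution of cholesterol: 0.379·(0.183−0.016) + 0.333·(0.327−0.270) + 0.288·(0.573−0.405) = +0.131.

+0.13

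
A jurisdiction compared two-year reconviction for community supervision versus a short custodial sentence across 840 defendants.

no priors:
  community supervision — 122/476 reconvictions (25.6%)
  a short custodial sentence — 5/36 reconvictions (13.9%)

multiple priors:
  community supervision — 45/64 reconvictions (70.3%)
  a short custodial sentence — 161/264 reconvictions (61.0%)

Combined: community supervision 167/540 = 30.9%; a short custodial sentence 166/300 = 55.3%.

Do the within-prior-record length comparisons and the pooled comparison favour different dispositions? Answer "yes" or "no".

Within each prior-record length level (no priors 25.6% vs 13.9%; multiple priors 70.3% vs 61.0%), a short custodial sentence has the lower rate every time. Pooled: 30.9% vs 55.3% — community supervision has the lower rate overall. The two comparisons disagree.

yes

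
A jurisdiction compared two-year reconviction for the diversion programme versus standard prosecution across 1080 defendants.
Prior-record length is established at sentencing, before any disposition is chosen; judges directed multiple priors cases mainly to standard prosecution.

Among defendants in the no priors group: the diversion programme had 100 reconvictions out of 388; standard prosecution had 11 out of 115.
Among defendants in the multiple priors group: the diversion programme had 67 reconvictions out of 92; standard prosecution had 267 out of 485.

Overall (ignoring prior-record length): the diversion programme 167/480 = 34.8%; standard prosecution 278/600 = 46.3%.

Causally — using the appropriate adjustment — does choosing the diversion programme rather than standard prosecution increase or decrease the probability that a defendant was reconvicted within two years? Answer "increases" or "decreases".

Here prior-record length is a common cause — it drives both which disposition a case falls under and the outcome. The crude comparison mixes populations; the stratum-specific rates are the causally relevant ones.
Within each level — no priors: 25.8% vs 9.6%; multiple priors: 72.8% vs 55.1% — standard prosecution is lower every time.

increases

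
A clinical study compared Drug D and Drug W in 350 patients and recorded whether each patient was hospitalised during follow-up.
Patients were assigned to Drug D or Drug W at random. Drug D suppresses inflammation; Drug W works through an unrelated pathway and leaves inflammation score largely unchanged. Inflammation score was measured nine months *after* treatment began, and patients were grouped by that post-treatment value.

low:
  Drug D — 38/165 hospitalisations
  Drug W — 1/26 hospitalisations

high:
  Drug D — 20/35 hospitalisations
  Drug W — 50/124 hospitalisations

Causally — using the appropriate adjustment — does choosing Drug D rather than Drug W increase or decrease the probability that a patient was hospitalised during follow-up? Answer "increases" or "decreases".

decreases

Inflammation score is recorded after the drug and is itself shifted by it — it sits on the causal path from drug to outcome. Conditioning on a mediator would strip out part of the effect we want; the pooled comparison gives the total causal effect.
Pooled: Drug D 29.0% vs Drug W 34.0%; Drug D is lower overall.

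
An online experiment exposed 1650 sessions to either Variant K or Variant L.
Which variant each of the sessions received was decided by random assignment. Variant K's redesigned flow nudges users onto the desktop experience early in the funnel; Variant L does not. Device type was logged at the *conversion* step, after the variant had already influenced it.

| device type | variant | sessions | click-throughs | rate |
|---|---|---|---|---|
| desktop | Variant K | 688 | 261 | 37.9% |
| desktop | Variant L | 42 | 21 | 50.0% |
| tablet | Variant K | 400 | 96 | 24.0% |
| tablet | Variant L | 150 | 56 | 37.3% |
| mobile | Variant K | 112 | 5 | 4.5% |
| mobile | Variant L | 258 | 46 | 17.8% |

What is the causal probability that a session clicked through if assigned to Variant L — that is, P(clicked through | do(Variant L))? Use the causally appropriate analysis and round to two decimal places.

Because the variant influences device type, device type is a post-treatment mediator, not a confounder. Stratifying on it would bias the estimate; the causal effect is the crude pooled difference.
So P(outcome | do(Variant L)) is just the pooled rate for Variant L: 123/450 = 0.273.

0.27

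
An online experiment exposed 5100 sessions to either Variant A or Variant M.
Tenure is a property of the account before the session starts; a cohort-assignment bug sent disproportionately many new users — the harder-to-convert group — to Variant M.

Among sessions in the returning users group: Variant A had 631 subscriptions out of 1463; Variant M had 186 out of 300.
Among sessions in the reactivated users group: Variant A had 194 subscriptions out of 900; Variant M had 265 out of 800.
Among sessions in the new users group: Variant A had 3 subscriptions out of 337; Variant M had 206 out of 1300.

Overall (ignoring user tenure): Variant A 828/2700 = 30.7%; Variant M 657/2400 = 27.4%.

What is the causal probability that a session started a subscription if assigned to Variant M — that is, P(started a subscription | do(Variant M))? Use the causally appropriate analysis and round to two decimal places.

Nothing the variant does changes user tenure; the imbalance is an allocation artefact. With user tenure also predicting the outcome, the pooled figure is confounded, and the within-stratum comparison is the causal one.
Standardising Variant M to the population user tenure mix: 0.346·186/300 + 0.333·265/800 + 0.321·206/1300 = 0.376.

0.38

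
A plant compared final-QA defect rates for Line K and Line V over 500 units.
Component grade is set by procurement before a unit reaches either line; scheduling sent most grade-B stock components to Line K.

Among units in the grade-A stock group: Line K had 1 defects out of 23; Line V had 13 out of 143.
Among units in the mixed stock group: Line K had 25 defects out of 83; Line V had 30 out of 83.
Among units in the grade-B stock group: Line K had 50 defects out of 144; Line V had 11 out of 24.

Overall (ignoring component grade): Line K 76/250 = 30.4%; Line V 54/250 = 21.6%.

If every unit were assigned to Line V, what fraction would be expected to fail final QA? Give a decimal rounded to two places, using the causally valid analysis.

The stratified and pooled comparisons disagree (Line K wins within each component grade; Line V wins overall), so the answer turns on the causal role of component grade.
Component grade differs across lines for reasons unrelated to any effect of the line itself, and it separately predicts the outcome — a classic confounder. We must compare within component grade levels.
Standardising Line V to the population component grade mix: 0.332·13/143 + 0.332·30/83 + 0.336·11/24 = 0.304.

0.30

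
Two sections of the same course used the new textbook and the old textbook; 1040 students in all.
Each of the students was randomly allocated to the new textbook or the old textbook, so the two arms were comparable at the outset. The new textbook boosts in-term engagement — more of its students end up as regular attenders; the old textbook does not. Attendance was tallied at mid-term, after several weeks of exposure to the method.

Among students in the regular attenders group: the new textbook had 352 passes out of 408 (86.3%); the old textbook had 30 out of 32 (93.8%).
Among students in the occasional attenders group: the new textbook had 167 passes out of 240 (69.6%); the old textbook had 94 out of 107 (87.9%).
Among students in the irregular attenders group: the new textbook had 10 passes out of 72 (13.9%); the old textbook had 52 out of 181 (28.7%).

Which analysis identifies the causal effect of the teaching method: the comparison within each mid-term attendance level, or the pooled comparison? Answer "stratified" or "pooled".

pooled

The distribution of mid-term attendance is itself part of what the teaching method does — it is an intermediate outcome. Holding it fixed would remove that part of the effect; the total effect is the pooled difference.
Pooled: the new textbook 73.5% vs the old textbook 55.0%; the new textbook is higher overall.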